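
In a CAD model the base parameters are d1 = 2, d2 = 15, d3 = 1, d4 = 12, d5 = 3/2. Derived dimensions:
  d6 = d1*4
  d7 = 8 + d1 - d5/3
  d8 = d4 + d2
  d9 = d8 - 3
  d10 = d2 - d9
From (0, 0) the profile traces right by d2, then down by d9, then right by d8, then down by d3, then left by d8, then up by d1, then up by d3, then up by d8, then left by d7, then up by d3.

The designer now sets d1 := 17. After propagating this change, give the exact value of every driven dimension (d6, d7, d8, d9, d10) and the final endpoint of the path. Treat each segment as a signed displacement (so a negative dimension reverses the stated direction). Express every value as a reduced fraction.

Apply edit: d1 := 17
  d6 = d1*4 = 68
  d7 = 8 + d1 - d5/3 = 49/2
  d8 = d4 + d2 = 27
  d9 = d8 - 3 = 24
  d10 = d2 - d9 = -9
Walk from origin (0, 0):
  seg 1: right by d2 = 15 → (15, 0)
  seg 2: down by d9 = 24 → (15, -24)
  seg 3: right by d8 = 27 → (42, -24)
  seg 4: down by d3 = 1 → (42, -25)
  seg 5: left by d8 = 27 → (15, -25)
  seg 6: up by d1 = 17 → (15, -8)
  seg 7: up by d3 = 1 → (15, -7)
  seg 8: up by d8 = 27 → (15, 20)
  seg 9: left by d7 = 49/2 → (-19/2, 20)
  seg 10: up by d3 = 1 → (-19/2, 21)

d6 = 68
d7 = 49/2
d8 = 27
d9 = 24
d10 = -9
endpoint = (-19/2, 21)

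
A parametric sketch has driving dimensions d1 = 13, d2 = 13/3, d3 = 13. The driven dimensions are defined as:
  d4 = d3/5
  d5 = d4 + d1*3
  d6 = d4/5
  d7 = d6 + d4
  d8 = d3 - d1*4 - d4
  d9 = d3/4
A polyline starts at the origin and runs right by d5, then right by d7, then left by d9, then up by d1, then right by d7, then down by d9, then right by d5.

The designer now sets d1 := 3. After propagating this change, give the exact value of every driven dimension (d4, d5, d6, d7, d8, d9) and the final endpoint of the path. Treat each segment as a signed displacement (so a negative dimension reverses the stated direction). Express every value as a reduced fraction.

Apply edit: d1 := 3
  d4 = d3/5 = 13/5
  d5 = d4 + d1*3 = 58/5
  d6 = d4/5 = 13/25
  d7 = d6 + d4 = 78/25
  d8 = d3 - d1*4 - d4 = -8/5
  d9 = d3/4 = 13/4
Walk from origin (0, 0):
  seg 1: right by d5 = 58/5 → (58/5, 0)
  seg 2: right by d7 = 78/25 → (368/25, 0)
  seg 3: left by d9 = 13/4 → (1147/100, 0)
  seg 4: up by d1 = 3 → (1147/100, 3)
  seg 5: right by d7 = 78/25 → (1459/100, 3)
  seg 6: down by d9 = 13/4 → (1459/100, -1/4)
  seg 7: right by d5 = 58/5 → (2619/100, -1/4)

d4 = 13/5
d5 = 58/5
d6 = 13/25
d7 = 78/25
d8 = -8/5
d9 = 13/4
endpoint = (2619/100, -1/4)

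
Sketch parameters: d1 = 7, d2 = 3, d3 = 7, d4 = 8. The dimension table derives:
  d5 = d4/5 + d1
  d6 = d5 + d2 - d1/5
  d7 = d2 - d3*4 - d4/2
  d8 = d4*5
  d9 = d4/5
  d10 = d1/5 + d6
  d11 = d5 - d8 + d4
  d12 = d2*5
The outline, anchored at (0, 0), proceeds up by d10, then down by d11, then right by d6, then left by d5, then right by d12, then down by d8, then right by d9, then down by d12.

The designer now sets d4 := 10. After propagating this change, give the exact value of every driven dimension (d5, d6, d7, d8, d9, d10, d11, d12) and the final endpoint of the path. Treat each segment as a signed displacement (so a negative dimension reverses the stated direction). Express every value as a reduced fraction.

Apply edit: d4 := 10
  d5 = d4/5 + d1 = 9
  d6 = d5 + d2 - d1/5 = 53/5
  d7 = d2 - d3*4 - d4/2 = -30
  d8 = d4*5 = 50
  d9 = d4/5 = 2
  d10 = d1/5 + d6 = 12
  d11 = d5 - d8 + d4 = -31
  d12 = d2*5 = 15
Walk from origin (0, 0):
  seg 1: up by d10 = 12 → (0, 12)
  seg 2: down by d11 = -31 → (0, 43)
  seg 3: right by d6 = 53/5 → (53/5, 43)
  seg 4: left by d5 = 9 → (8/5, 43)
  seg 5: right by d12 = 15 → (83/5, 43)
  seg 6: down by d8 = 50 → (83/5, -7)
  seg 7: right by d9 = 2 → (93/5, -7)
  seg 8: down by d12 = 15 → (93/5, -22)

d5 = 9
d6 = 53/5
d7 = -30
d8 = 50
d9 = 2
d10 = 12
d11 = -31
d12 = 15
endpoint = (93/5, -22)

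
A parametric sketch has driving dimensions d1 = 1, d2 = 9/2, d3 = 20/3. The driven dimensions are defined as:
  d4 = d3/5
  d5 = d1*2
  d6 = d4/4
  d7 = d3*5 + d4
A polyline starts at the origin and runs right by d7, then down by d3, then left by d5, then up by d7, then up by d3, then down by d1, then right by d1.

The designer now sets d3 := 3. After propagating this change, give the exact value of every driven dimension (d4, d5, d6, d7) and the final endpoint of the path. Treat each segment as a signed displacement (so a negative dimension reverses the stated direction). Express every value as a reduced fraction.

Apply edit: d3 := 3
  d4 = d3/5 = 3/5
  d5 = d1*2 = 2
  d6 = d4/4 = 3/20
  d7 = d3*5 + d4 = 78/5
Walk from origin (0, 0):
  seg 1: right by d7 = 78/5 → (78/5, 0)
  seg 2: down by d3 = 3 → (78/5, -3)
  seg 3: left by d5 = 2 → (68/5, -3)
  seg 4: up by d7 = 78/5 → (68/5, 63/5)
  seg 5: up by d3 = 3 → (68/5, 78/5)
  seg 6: down by d1 = 1 → (68/5, 73/5)
  seg 7: right by d1 = 1 → (73/5, 73/5)

d4 = 3/5
d5 = 2
d6 = 3/20
d7 = 78/5
endpoint = (73/5, 73/5)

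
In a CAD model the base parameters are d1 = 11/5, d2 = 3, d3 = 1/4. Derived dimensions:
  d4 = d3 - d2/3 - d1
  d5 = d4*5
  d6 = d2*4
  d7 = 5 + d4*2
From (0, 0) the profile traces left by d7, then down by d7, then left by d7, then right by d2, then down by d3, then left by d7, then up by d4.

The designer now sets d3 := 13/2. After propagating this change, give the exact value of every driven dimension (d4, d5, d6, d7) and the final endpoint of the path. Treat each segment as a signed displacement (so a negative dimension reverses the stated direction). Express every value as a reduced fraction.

Apply edit: d3 := 13/2
  d4 = d3 - d2/3 - d1 = 33/10
  d5 = d4*5 = 33/2
  d6 = d2*4 = 12
  d7 = 5 + d4*2 = 58/5
Walk from origin (0, 0):
  seg 1: left by d7 = 58/5 → (-58/5, 0)
  seg 2: down by d7 = 58/5 → (-58/5, -58/5)
  seg 3: left by d7 = 58/5 → (-116/5, -58/5)
  seg 4: right by d2 = 3 → (-101/5, -58/5)
  seg 5: down by d3 = 13/2 → (-101/5, -181/10)
  seg 6: left by d7 = 58/5 → (-159/5, -181/10)
  seg 7: up by d4 = 33/10 → (-159/5, -74/5)

d4 = 33/10
d5 = 33/2
d6 = 12
d7 = 58/5
endpoint = (-159/5, -74/5)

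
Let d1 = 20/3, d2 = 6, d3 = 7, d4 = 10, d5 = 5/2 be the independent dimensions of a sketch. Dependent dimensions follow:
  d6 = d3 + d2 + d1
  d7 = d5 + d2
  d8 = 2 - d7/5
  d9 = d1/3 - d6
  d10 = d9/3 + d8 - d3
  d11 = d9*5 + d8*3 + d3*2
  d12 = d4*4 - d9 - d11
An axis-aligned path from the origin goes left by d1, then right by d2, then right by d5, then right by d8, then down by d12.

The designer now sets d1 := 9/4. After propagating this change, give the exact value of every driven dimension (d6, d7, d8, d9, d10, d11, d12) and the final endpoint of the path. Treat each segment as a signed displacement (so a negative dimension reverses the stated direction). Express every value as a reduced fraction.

Apply edit: d1 := 9/4
  d6 = d3 + d2 + d1 = 61/4
  d7 = d5 + d2 = 17/2
  d8 = 2 - d7/5 = 3/10
  d9 = d1/3 - d6 = -29/2
  d10 = d9/3 + d8 - d3 = -173/15
  d11 = d9*5 + d8*3 + d3*2 = -288/5
  d12 = d4*4 - d9 - d11 = 1121/10
Walk from origin (0, 0):
  seg 1: left by d1 = 9/4 → (-9/4, 0)
  seg 2: right by d2 = 6 → (15/4, 0)
  seg 3: right by d5 = 5/2 → (25/4, 0)
  seg 4: right by d8 = 3/10 → (131/20, 0)
  seg 5: down by d12 = 1121/10 → (131/20, -1121/10)

d6 = 61/4
d7 = 17/2
d8 = 3/10
d9 = -29/2
d10 = -173/15
d11 = -288/5
d12 = 1121/10
endpoint = (131/20, -1121/10)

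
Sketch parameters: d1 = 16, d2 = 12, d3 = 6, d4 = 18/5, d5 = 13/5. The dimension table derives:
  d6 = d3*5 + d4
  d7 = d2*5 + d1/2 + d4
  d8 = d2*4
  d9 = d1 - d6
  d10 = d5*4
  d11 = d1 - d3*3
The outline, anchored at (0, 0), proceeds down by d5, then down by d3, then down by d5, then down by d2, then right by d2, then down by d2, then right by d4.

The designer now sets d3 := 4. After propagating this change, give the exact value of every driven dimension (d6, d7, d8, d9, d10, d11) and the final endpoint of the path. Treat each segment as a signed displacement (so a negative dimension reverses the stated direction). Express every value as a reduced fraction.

Apply edit: d3 := 4
  d6 = d3*5 + d4 = 118/5
  d7 = d2*5 + d1/2 + d4 = 358/5
  d8 = d2*4 = 48
  d9 = d1 - d6 = -38/5
  d10 = d5*4 = 52/5
  d11 = d1 - d3*3 = 4
Walk from origin (0, 0):
  seg 1: down by d5 = 13/5 → (0, -13/5)
  seg 2: down by d3 = 4 → (0, -33/5)
  seg 3: down by d5 = 13/5 → (0, -46/5)
  seg 4: down by d2 = 12 → (0, -106/5)
  seg 5: right by d2 = 12 → (12, -106/5)
  seg 6: down by d2 = 12 → (12, -166/5)
  seg 7: right by d4 = 18/5 → (78/5, -166/5)

d6 = 118/5
d7 = 358/5
d8 = 48
d9 = -38/5
d10 = 52/5
d11 = 4
endpoint = (78/5, -166/5)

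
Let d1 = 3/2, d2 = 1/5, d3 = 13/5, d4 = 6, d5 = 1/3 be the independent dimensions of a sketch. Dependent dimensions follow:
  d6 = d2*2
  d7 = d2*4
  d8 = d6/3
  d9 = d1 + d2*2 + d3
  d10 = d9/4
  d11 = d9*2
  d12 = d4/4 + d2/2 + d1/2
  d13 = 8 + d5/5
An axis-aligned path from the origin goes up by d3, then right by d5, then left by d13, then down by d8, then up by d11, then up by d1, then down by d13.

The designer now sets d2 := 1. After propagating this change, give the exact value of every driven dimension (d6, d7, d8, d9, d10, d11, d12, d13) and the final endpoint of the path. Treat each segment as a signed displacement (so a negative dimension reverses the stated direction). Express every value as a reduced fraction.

Apply edit: d2 := 1
  d6 = d2*2 = 2
  d7 = d2*4 = 4
  d8 = d6/3 = 2/3
  d9 = d1 + d2*2 + d3 = 61/10
  d10 = d9/4 = 61/40
  d11 = d9*2 = 61/5
  d12 = d4/4 + d2/2 + d1/2 = 11/4
  d13 = 8 + d5/5 = 121/15
Walk from origin (0, 0):
  seg 1: up by d3 = 13/5 → (0, 13/5)
  seg 2: right by d5 = 1/3 → (1/3, 13/5)
  seg 3: left by d13 = 121/15 → (-116/15, 13/5)
  seg 4: down by d8 = 2/3 → (-116/15, 29/15)
  seg 5: up by d11 = 61/5 → (-116/15, 212/15)
  seg 6: up by d1 = 3/2 → (-116/15, 469/30)
  seg 7: down by d13 = 121/15 → (-116/15, 227/30)

d6 = 2
d7 = 4
d8 = 2/3
d9 = 61/10
d10 = 61/40
d11 = 61/5
d12 = 11/4
d13 = 121/15
endpoint = (-116/15, 227/30)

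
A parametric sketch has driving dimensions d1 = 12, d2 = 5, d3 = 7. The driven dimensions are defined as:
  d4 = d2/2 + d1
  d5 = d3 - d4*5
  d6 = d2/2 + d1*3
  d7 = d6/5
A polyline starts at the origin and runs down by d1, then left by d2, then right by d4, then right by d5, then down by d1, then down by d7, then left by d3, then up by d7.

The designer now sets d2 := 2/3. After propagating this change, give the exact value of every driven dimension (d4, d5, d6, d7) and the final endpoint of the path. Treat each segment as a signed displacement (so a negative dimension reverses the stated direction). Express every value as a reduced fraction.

Apply edit: d2 := 2/3
  d4 = d2/2 + d1 = 37/3
  d5 = d3 - d4*5 = -164/3
  d6 = d2/2 + d1*3 = 109/3
  d7 = d6/5 = 109/15
Walk from origin (0, 0):
  seg 1: down by d1 = 12 → (0, -12)
  seg 2: left by d2 = 2/3 → (-2/3, -12)
  seg 3: right by d4 = 37/3 → (35/3, -12)
  seg 4: right by d5 = -164/3 → (-43, -12)
  seg 5: down by d1 = 12 → (-43, -24)
  seg 6: down by d7 = 109/15 → (-43, -469/15)
  seg 7: left by d3 = 7 → (-50, -469/15)
  seg 8: up by d7 = 109/15 → (-50, -24)

d4 = 37/3
d5 = -164/3
d6 = 109/3
d7 = 109/15
endpoint = (-50, -24)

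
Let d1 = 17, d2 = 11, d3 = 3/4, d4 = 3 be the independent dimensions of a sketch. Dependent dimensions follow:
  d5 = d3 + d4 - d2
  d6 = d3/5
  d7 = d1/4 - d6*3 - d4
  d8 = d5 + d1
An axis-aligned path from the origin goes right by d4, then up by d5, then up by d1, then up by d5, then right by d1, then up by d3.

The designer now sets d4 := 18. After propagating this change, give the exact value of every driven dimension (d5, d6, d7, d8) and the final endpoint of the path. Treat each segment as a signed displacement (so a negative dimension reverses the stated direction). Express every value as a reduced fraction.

d5 = 31/4
d6 = 3/20
d7 = -71/5
d8 = 99/4
endpoint = (35, 133/4)

Apply edit: d4 := 18
  d5 = d3 + d4 - d2 = 31/4
  d6 = d3/5 = 3/20
  d7 = d1/4 - d6*3 - d4 = -71/5
  d8 = d5 + d1 = 99/4
Walk from origin (0, 0):
  seg 1: right by d4 = 18 → (18, 0)
  seg 2: up by d5 = 31/4 → (18, 31/4)
  seg 3: up by d1 = 17 → (18, 99/4)
  seg 4: up by d5 = 31/4 → (18, 65/2)
  seg 5: right by d1 = 17 → (35, 65/2)
  seg 6: up by d3 = 3/4 → (35, 133/4)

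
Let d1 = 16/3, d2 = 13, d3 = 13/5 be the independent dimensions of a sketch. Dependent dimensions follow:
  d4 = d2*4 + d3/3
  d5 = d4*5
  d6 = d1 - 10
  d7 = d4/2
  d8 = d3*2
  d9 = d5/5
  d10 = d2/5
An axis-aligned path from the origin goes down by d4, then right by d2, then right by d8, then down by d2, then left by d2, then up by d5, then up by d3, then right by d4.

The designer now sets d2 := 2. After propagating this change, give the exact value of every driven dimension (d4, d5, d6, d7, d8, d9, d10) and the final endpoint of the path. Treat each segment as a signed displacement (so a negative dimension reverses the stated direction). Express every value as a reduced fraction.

Apply edit: d2 := 2
  d4 = d2*4 + d3/3 = 133/15
  d5 = d4*5 = 133/3
  d6 = d1 - 10 = -14/3
  d7 = d4/2 = 133/30
  d8 = d3*2 = 26/5
  d9 = d5/5 = 133/15
  d10 = d2/5 = 2/5
Walk from origin (0, 0):
  seg 1: down by d4 = 133/15 → (0, -133/15)
  seg 2: right by d2 = 2 → (2, -133/15)
  seg 3: right by d8 = 26/5 → (36/5, -133/15)
  seg 4: down by d2 = 2 → (36/5, -163/15)
  seg 5: left by d2 = 2 → (26/5, -163/15)
  seg 6: up by d5 = 133/3 → (26/5, 502/15)
  seg 7: up by d3 = 13/5 → (26/5, 541/15)
  seg 8: right by d4 = 133/15 → (211/15, 541/15)

d4 = 133/15
d5 = 133/3
d6 = -14/3
d7 = 133/30
d8 = 26/5
d9 = 133/15
d10 = 2/5
endpoint = (211/15, 541/15)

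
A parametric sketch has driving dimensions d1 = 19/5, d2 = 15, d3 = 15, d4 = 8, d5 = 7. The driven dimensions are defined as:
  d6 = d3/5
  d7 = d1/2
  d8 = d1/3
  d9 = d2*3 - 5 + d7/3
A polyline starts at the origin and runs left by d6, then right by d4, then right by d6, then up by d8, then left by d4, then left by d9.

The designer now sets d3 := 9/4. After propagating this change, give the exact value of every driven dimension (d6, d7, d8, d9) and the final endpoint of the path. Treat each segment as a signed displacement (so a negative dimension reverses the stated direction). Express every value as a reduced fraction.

Apply edit: d3 := 9/4
  d6 = d3/5 = 9/20
  d7 = d1/2 = 19/10
  d8 = d1/3 = 19/15
  d9 = d2*3 - 5 + d7/3 = 1219/30
Walk from origin (0, 0):
  seg 1: left by d6 = 9/20 → (-9/20, 0)
  seg 2: right by d4 = 8 → (151/20, 0)
  seg 3: right by d6 = 9/20 → (8, 0)
  seg 4: up by d8 = 19/15 → (8, 19/15)
  seg 5: left by d4 = 8 → (0, 19/15)
  seg 6: left by d9 = 1219/30 → (-1219/30, 19/15)

d6 = 9/20
d7 = 19/10
d8 = 19/15
d9 = 1219/30
endpoint = (-1219/30, 19/15)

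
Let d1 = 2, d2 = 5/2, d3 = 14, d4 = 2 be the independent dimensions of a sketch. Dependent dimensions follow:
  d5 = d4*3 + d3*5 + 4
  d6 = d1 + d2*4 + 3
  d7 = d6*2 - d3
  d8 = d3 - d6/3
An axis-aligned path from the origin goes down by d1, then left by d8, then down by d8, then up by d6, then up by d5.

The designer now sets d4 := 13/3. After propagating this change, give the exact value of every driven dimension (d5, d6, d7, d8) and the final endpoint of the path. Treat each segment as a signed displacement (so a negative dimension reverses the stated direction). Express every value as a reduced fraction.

d5 = 87
d6 = 15
d7 = 16
d8 = 9
endpoint = (-9, 91)

Apply edit: d4 := 13/3
  d5 = d4*3 + d3*5 + 4 = 87
  d6 = d1 + d2*4 + 3 = 15
  d7 = d6*2 - d3 = 16
  d8 = d3 - d6/3 = 9
Walk from origin (0, 0):
  seg 1: down by d1 = 2 → (0, -2)
  seg 2: left by d8 = 9 → (-9, -2)
  seg 3: down by d8 = 9 → (-9, -11)
  seg 4: up by d6 = 15 → (-9, 4)
  seg 5: up by d5 = 87 → (-9, 91)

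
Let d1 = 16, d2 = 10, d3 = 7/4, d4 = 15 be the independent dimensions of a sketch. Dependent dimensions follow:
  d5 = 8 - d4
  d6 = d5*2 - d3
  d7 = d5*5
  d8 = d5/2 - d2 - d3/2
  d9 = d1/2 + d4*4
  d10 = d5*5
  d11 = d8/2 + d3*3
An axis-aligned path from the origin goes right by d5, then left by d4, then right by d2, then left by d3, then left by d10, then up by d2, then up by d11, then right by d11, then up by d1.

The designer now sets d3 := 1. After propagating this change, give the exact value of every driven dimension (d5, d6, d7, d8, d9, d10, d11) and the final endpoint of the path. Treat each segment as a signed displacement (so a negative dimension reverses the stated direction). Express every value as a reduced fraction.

Apply edit: d3 := 1
  d5 = 8 - d4 = -7
  d6 = d5*2 - d3 = -15
  d7 = d5*5 = -35
  d8 = d5/2 - d2 - d3/2 = -14
  d9 = d1/2 + d4*4 = 68
  d10 = d5*5 = -35
  d11 = d8/2 + d3*3 = -4
Walk from origin (0, 0):
  seg 1: right by d5 = -7 → (-7, 0)
  seg 2: left by d4 = 15 → (-22, 0)
  seg 3: right by d2 = 10 → (-12, 0)
  seg 4: left by d3 = 1 → (-13, 0)
  seg 5: left by d10 = -35 → (22, 0)
  seg 6: up by d2 = 10 → (22, 10)
  seg 7: up by d11 = -4 → (22, 6)
  seg 8: right by d11 = -4 → (18, 6)
  seg 9: up by d1 = 16 → (18, 22)

d5 = -7
d6 = -15
d7 = -35
d8 = -14
d9 = 68
d10 = -35
d11 = -4
endpoint = (18, 22)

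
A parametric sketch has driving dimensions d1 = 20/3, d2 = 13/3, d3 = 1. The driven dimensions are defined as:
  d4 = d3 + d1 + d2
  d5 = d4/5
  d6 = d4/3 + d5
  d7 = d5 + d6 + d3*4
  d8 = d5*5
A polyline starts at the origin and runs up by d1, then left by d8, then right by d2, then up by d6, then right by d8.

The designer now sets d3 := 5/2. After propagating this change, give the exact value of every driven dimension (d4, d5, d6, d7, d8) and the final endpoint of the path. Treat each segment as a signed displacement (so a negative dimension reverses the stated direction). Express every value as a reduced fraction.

Apply edit: d3 := 5/2
  d4 = d3 + d1 + d2 = 27/2
  d5 = d4/5 = 27/10
  d6 = d4/3 + d5 = 36/5
  d7 = d5 + d6 + d3*4 = 199/10
  d8 = d5*5 = 27/2
Walk from origin (0, 0):
  seg 1: up by d1 = 20/3 → (0, 20/3)
  seg 2: left by d8 = 27/2 → (-27/2, 20/3)
  seg 3: right by d2 = 13/3 → (-55/6, 20/3)
  seg 4: up by d6 = 36/5 → (-55/6, 208/15)
  seg 5: right by d8 = 27/2 → (13/3, 208/15)

d4 = 27/2
d5 = 27/10
d6 = 36/5
d7 = 199/10
d8 = 27/2
endpoint = (13/3, 208/15)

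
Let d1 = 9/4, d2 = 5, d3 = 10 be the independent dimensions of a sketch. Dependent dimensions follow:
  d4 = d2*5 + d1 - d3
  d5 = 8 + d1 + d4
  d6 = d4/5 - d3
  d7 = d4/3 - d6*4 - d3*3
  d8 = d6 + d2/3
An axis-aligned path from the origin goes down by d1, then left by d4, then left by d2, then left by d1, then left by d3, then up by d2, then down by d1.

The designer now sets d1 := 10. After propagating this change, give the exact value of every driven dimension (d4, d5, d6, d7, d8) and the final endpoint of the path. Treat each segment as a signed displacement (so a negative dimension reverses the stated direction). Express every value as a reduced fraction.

d4 = 25
d5 = 43
d6 = -5
d7 = -5/3
d8 = -10/3
endpoint = (-50, -15)

Apply edit: d1 := 10
  d4 = d2*5 + d1 - d3 = 25
  d5 = 8 + d1 + d4 = 43
  d6 = d4/5 - d3 = -5
  d7 = d4/3 - d6*4 - d3*3 = -5/3
  d8 = d6 + d2/3 = -10/3
Walk from origin (0, 0):
  seg 1: down by d1 = 10 → (0, -10)
  seg 2: left by d4 = 25 → (-25, -10)
  seg 3: left by d2 = 5 → (-30, -10)
  seg 4: left by d1 = 10 → (-40, -10)
  seg 5: left by d3 = 10 → (-50, -10)
  seg 6: up by d2 = 5 → (-50, -5)
  seg 7: down by d1 = 10 → (-50, -15)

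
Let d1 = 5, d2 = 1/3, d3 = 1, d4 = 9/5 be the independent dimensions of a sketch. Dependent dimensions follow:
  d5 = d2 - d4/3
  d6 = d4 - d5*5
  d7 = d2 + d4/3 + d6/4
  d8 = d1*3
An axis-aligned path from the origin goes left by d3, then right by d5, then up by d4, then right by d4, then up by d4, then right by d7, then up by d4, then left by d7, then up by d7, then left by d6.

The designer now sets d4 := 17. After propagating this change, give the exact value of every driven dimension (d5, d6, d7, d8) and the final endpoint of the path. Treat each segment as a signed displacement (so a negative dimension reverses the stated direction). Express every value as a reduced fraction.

Apply edit: d4 := 17
  d5 = d2 - d4/3 = -16/3
  d6 = d4 - d5*5 = 131/3
  d7 = d2 + d4/3 + d6/4 = 203/12
  d8 = d1*3 = 15
Walk from origin (0, 0):
  seg 1: left by d3 = 1 → (-1, 0)
  seg 2: right by d5 = -16/3 → (-19/3, 0)
  seg 3: up by d4 = 17 → (-19/3, 17)
  seg 4: right by d4 = 17 → (32/3, 17)
  seg 5: up by d4 = 17 → (32/3, 34)
  seg 6: right by d7 = 203/12 → (331/12, 34)
  seg 7: up by d4 = 17 → (331/12, 51)
  seg 8: left by d7 = 203/12 → (32/3, 51)
  seg 9: up by d7 = 203/12 → (32/3, 815/12)
  seg 10: left by d6 = 131/3 → (-33, 815/12)

d5 = -16/3
d6 = 131/3
d7 = 203/12
d8 = 15
endpoint = (-33, 815/12)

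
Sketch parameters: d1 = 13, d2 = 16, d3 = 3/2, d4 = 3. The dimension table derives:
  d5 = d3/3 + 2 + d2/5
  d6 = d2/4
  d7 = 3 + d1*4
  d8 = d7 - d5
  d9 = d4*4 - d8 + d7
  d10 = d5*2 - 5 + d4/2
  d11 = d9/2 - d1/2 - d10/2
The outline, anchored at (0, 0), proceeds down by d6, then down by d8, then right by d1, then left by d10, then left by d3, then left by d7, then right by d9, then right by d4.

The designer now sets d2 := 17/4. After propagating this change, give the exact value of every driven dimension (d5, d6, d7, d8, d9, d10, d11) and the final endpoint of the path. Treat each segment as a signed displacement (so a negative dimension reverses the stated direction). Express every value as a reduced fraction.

Apply edit: d2 := 17/4
  d5 = d3/3 + 2 + d2/5 = 67/20
  d6 = d2/4 = 17/16
  d7 = 3 + d1*4 = 55
  d8 = d7 - d5 = 1033/20
  d9 = d4*4 - d8 + d7 = 307/20
  d10 = d5*2 - 5 + d4/2 = 16/5
  d11 = d9/2 - d1/2 - d10/2 = -17/40
Walk from origin (0, 0):
  seg 1: down by d6 = 17/16 → (0, -17/16)
  seg 2: down by d8 = 1033/20 → (0, -4217/80)
  seg 3: right by d1 = 13 → (13, -4217/80)
  seg 4: left by d10 = 16/5 → (49/5, -4217/80)
  seg 5: left by d3 = 3/2 → (83/10, -4217/80)
  seg 6: left by d7 = 55 → (-467/10, -4217/80)
  seg 7: right by d9 = 307/20 → (-627/20, -4217/80)
  seg 8: right by d4 = 3 → (-567/20, -4217/80)

d5 = 67/20
d6 = 17/16
d7 = 55
d8 = 1033/20
d9 = 307/20
d10 = 16/5
d11 = -17/40
endpoint = (-567/20, -4217/80)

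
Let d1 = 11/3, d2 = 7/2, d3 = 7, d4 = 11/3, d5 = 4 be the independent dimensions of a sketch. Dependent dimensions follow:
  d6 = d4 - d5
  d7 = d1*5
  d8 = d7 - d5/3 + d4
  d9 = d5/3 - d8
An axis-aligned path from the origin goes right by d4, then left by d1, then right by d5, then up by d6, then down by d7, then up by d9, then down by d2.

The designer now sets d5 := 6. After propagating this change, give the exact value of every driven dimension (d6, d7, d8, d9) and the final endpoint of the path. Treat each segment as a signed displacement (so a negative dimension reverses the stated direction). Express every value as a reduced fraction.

d6 = -7/3
d7 = 55/3
d8 = 20
d9 = -18
endpoint = (6, -253/6)

Apply edit: d5 := 6
  d6 = d4 - d5 = -7/3
  d7 = d1*5 = 55/3
  d8 = d7 - d5/3 + d4 = 20
  d9 = d5/3 - d8 = -18
Walk from origin (0, 0):
  seg 1: right by d4 = 11/3 → (11/3, 0)
  seg 2: left by d1 = 11/3 → (0, 0)
  seg 3: right by d5 = 6 → (6, 0)
  seg 4: up by d6 = -7/3 → (6, -7/3)
  seg 5: down by d7 = 55/3 → (6, -62/3)
  seg 6: up by d9 = -18 → (6, -116/3)
  seg 7: down by d2 = 7/2 → (6, -253/6)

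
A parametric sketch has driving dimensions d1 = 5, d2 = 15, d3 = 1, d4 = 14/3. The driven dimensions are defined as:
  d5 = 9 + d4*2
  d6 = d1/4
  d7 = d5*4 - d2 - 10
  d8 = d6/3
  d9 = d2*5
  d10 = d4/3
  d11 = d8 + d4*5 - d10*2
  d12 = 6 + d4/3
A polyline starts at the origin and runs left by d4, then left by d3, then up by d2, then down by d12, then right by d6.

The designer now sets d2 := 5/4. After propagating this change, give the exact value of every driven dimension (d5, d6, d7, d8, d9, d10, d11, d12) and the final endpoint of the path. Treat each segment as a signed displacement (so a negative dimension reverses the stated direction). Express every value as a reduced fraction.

d5 = 55/3
d6 = 5/4
d7 = 745/12
d8 = 5/12
d9 = 25/4
d10 = 14/9
d11 = 743/36
d12 = 68/9
endpoint = (-53/12, -227/36)

Apply edit: d2 := 5/4
  d5 = 9 + d4*2 = 55/3
  d6 = d1/4 = 5/4
  d7 = d5*4 - d2 - 10 = 745/12
  d8 = d6/3 = 5/12
  d9 = d2*5 = 25/4
  d10 = d4/3 = 14/9
  d11 = d8 + d4*5 - d10*2 = 743/36
  d12 = 6 + d4/3 = 68/9
Walk from origin (0, 0):
  seg 1: left by d4 = 14/3 → (-14/3, 0)
  seg 2: left by d3 = 1 → (-17/3, 0)
  seg 3: up by d2 = 5/4 → (-17/3, 5/4)
  seg 4: down by d12 = 68/9 → (-17/3, -227/36)
  seg 5: right by d6 = 5/4 → (-53/12, -227/36)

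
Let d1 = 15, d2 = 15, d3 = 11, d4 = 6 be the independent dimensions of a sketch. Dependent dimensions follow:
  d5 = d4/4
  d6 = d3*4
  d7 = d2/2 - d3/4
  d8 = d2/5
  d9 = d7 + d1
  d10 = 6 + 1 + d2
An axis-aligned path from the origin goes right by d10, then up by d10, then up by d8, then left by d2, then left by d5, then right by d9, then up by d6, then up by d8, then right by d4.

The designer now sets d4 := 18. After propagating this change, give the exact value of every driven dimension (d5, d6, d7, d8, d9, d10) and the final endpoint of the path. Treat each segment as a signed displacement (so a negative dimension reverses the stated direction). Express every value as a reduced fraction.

d5 = 9/2
d6 = 44
d7 = 19/4
d8 = 3
d9 = 79/4
d10 = 22
endpoint = (161/4, 72)

Apply edit: d4 := 18
  d5 = d4/4 = 9/2
  d6 = d3*4 = 44
  d7 = d2/2 - d3/4 = 19/4
  d8 = d2/5 = 3
  d9 = d7 + d1 = 79/4
  d10 = 6 + 1 + d2 = 22
Walk from origin (0, 0):
  seg 1: right by d10 = 22 → (22, 0)
  seg 2: up by d10 = 22 → (22, 22)
  seg 3: up by d8 = 3 → (22, 25)
  seg 4: left by d2 = 15 → (7, 25)
  seg 5: left by d5 = 9/2 → (5/2, 25)
  seg 6: right by d9 = 79/4 → (89/4, 25)
  seg 7: up by d6 = 44 → (89/4, 69)
  seg 8: up by d8 = 3 → (89/4, 72)
  seg 9: right by d4 = 18 → (161/4, 72)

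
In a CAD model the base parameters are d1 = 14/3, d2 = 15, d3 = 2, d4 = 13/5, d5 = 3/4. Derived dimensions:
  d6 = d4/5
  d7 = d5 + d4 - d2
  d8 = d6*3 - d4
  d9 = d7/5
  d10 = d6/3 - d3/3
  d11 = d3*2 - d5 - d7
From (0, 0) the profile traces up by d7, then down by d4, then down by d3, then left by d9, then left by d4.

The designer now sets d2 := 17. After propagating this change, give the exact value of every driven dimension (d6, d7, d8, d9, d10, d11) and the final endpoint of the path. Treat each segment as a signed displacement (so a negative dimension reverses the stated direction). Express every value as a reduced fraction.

d6 = 13/25
d7 = -273/20
d8 = -26/25
d9 = -273/100
d10 = -37/75
d11 = 169/10
endpoint = (13/100, -73/4)

Apply edit: d2 := 17
  d6 = d4/5 = 13/25
  d7 = d5 + d4 - d2 = -273/20
  d8 = d6*3 - d4 = -26/25
  d9 = d7/5 = -273/100
  d10 = d6/3 - d3/3 = -37/75
  d11 = d3*2 - d5 - d7 = 169/10
Walk from origin (0, 0):
  seg 1: up by d7 = -273/20 → (0, -273/20)
  seg 2: down by d4 = 13/5 → (0, -65/4)
  seg 3: down by d3 = 2 → (0, -73/4)
  seg 4: left by d9 = -273/100 → (273/100, -73/4)
  seg 5: left by d4 = 13/5 → (13/100, -73/4)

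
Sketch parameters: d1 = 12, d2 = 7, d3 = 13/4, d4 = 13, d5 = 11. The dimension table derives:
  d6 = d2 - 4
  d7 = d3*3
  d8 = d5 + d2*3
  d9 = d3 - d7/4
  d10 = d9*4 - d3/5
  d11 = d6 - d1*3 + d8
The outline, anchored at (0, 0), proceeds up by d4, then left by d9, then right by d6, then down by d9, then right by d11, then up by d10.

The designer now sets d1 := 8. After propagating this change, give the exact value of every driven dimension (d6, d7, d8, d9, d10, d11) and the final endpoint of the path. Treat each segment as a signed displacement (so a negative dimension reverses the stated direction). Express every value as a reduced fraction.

Apply edit: d1 := 8
  d6 = d2 - 4 = 3
  d7 = d3*3 = 39/4
  d8 = d5 + d2*3 = 32
  d9 = d3 - d7/4 = 13/16
  d10 = d9*4 - d3/5 = 13/5
  d11 = d6 - d1*3 + d8 = 11
Walk from origin (0, 0):
  seg 1: up by d4 = 13 → (0, 13)
  seg 2: left by d9 = 13/16 → (-13/16, 13)
  seg 3: right by d6 = 3 → (35/16, 13)
  seg 4: down by d9 = 13/16 → (35/16, 195/16)
  seg 5: right by d11 = 11 → (211/16, 195/16)
  seg 6: up by d10 = 13/5 → (211/16, 1183/80)

d6 = 3
d7 = 39/4
d8 = 32
d9 = 13/16
d10 = 13/5
d11 = 11
endpoint = (211/16, 1183/80)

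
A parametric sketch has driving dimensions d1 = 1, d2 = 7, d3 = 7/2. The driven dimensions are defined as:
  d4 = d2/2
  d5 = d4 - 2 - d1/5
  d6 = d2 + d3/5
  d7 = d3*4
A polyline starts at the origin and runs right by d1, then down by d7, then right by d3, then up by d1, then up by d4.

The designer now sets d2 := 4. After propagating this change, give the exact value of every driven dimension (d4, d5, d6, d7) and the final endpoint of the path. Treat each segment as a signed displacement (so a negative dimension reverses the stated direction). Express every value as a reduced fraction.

d4 = 2
d5 = -1/5
d6 = 47/10
d7 = 14
endpoint = (9/2, -11)

Apply edit: d2 := 4
  d4 = d2/2 = 2
  d5 = d4 - 2 - d1/5 = -1/5
  d6 = d2 + d3/5 = 47/10
  d7 = d3*4 = 14
Walk from origin (0, 0):
  seg 1: right by d1 = 1 → (1, 0)
  seg 2: down by d7 = 14 → (1, -14)
  seg 3: right by d3 = 7/2 → (9/2, -14)
  seg 4: up by d1 = 1 → (9/2, -13)
  seg 5: up by d4 = 2 → (9/2, -11)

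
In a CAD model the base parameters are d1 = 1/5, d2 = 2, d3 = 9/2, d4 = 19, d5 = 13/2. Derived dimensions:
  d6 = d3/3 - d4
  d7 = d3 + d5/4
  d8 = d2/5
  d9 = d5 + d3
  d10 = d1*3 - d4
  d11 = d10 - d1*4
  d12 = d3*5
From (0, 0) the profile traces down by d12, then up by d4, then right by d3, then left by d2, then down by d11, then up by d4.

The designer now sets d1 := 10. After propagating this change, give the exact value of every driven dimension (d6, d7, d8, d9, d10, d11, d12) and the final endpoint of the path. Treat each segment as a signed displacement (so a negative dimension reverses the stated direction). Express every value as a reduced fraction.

Apply edit: d1 := 10
  d6 = d3/3 - d4 = -35/2
  d7 = d3 + d5/4 = 49/8
  d8 = d2/5 = 2/5
  d9 = d5 + d3 = 11
  d10 = d1*3 - d4 = 11
  d11 = d10 - d1*4 = -29
  d12 = d3*5 = 45/2
Walk from origin (0, 0):
  seg 1: down by d12 = 45/2 → (0, -45/2)
  seg 2: up by d4 = 19 → (0, -7/2)
  seg 3: right by d3 = 9/2 → (9/2, -7/2)
  seg 4: left by d2 = 2 → (5/2, -7/2)
  seg 5: down by d11 = -29 → (5/2, 51/2)
  seg 6: up by d4 = 19 → (5/2, 89/2)

d6 = -35/2
d7 = 49/8
d8 = 2/5
d9 = 11
d10 = 11
d11 = -29
d12 = 45/2
endpoint = (5/2, 89/2)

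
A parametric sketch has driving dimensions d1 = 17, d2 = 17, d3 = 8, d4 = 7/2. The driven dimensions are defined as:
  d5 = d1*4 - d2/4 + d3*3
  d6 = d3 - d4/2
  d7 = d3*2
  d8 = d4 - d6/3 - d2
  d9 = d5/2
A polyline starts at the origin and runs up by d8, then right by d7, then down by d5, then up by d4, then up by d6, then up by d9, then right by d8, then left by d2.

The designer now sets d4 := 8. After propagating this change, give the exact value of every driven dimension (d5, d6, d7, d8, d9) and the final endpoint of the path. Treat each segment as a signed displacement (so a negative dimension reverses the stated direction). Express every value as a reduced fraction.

Apply edit: d4 := 8
  d5 = d1*4 - d2/4 + d3*3 = 351/4
  d6 = d3 - d4/2 = 4
  d7 = d3*2 = 16
  d8 = d4 - d6/3 - d2 = -31/3
  d9 = d5/2 = 351/8
Walk from origin (0, 0):
  seg 1: up by d8 = -31/3 → (0, -31/3)
  seg 2: right by d7 = 16 → (16, -31/3)
  seg 3: down by d5 = 351/4 → (16, -1177/12)
  seg 4: up by d4 = 8 → (16, -1081/12)
  seg 5: up by d6 = 4 → (16, -1033/12)
  seg 6: up by d9 = 351/8 → (16, -1013/24)
  seg 7: right by d8 = -31/3 → (17/3, -1013/24)
  seg 8: left by d2 = 17 → (-34/3, -1013/24)

d5 = 351/4
d6 = 4
d7 = 16
d8 = -31/3
d9 = 351/8
endpoint = (-34/3, -1013/24)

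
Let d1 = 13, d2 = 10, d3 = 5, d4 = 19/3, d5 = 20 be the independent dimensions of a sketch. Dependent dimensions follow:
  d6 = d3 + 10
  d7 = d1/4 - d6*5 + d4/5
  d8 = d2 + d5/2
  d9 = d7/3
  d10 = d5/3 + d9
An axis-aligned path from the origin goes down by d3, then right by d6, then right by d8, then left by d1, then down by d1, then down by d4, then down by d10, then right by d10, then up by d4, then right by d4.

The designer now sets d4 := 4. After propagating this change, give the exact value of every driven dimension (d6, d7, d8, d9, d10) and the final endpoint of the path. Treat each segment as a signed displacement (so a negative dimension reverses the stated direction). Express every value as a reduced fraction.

d6 = 15
d7 = -1419/20
d8 = 20
d9 = -473/20
d10 = -1019/60
endpoint = (541/60, -61/60)

Apply edit: d4 := 4
  d6 = d3 + 10 = 15
  d7 = d1/4 - d6*5 + d4/5 = -1419/20
  d8 = d2 + d5/2 = 20
  d9 = d7/3 = -473/20
  d10 = d5/3 + d9 = -1019/60
Walk from origin (0, 0):
  seg 1: down by d3 = 5 → (0, -5)
  seg 2: right by d6 = 15 → (15, -5)
  seg 3: right by d8 = 20 → (35, -5)
  seg 4: left by d1 = 13 → (22, -5)
  seg 5: down by d1 = 13 → (22, -18)
  seg 6: down by d4 = 4 → (22, -22)
  seg 7: down by d10 = -1019/60 → (22, -301/60)
  seg 8: right by d10 = -1019/60 → (301/60, -301/60)
  seg 9: up by d4 = 4 → (301/60, -61/60)
  seg 10: right by d4 = 4 → (541/60, -61/60)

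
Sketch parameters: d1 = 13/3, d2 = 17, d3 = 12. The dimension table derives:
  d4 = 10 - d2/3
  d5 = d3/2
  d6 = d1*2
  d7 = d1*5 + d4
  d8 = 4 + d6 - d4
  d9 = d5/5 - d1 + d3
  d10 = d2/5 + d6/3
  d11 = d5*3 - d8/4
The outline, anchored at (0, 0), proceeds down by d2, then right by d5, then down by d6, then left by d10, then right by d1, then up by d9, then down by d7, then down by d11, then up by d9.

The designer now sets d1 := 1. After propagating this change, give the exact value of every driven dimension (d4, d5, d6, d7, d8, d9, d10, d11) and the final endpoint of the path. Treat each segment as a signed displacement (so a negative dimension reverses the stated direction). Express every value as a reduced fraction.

Apply edit: d1 := 1
  d4 = 10 - d2/3 = 13/3
  d5 = d3/2 = 6
  d6 = d1*2 = 2
  d7 = d1*5 + d4 = 28/3
  d8 = 4 + d6 - d4 = 5/3
  d9 = d5/5 - d1 + d3 = 61/5
  d10 = d2/5 + d6/3 = 61/15
  d11 = d5*3 - d8/4 = 211/12
Walk from origin (0, 0):
  seg 1: down by d2 = 17 → (0, -17)
  seg 2: right by d5 = 6 → (6, -17)
  seg 3: down by d6 = 2 → (6, -19)
  seg 4: left by d10 = 61/15 → (29/15, -19)
  seg 5: right by d1 = 1 → (44/15, -19)
  seg 6: up by d9 = 61/5 → (44/15, -34/5)
  seg 7: down by d7 = 28/3 → (44/15, -242/15)
  seg 8: down by d11 = 211/12 → (44/15, -2023/60)
  seg 9: up by d9 = 61/5 → (44/15, -1291/60)

d4 = 13/3
d5 = 6
d6 = 2
d7 = 28/3
d8 = 5/3
d9 = 61/5
d10 = 61/15
d11 = 211/12
endpoint = (44/15, -1291/60)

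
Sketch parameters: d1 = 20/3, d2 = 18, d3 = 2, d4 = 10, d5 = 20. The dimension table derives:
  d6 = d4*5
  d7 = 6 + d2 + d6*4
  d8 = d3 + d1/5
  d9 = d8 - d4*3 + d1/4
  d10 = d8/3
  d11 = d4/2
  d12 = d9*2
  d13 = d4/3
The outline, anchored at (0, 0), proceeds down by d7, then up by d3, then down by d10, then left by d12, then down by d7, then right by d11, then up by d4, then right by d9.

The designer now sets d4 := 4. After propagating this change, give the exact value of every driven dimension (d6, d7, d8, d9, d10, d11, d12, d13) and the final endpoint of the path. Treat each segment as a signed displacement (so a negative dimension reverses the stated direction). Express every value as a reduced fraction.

d6 = 20
d7 = 104
d8 = 10/3
d9 = -7
d10 = 10/9
d11 = 2
d12 = -14
d13 = 4/3
endpoint = (9, -1828/9)

Apply edit: d4 := 4
  d6 = d4*5 = 20
  d7 = 6 + d2 + d6*4 = 104
  d8 = d3 + d1/5 = 10/3
  d9 = d8 - d4*3 + d1/4 = -7
  d10 = d8/3 = 10/9
  d11 = d4/2 = 2
  d12 = d9*2 = -14
  d13 = d4/3 = 4/3
Walk from origin (0, 0):
  seg 1: down by d7 = 104 → (0, -104)
  seg 2: up by d3 = 2 → (0, -102)
  seg 3: down by d10 = 10/9 → (0, -928/9)
  seg 4: left by d12 = -14 → (14, -928/9)
  seg 5: down by d7 = 104 → (14, -1864/9)
  seg 6: right by d11 = 2 → (16, -1864/9)
  seg 7: up by d4 = 4 → (16, -1828/9)
  seg 8: right by d9 = -7 → (9, -1828/9)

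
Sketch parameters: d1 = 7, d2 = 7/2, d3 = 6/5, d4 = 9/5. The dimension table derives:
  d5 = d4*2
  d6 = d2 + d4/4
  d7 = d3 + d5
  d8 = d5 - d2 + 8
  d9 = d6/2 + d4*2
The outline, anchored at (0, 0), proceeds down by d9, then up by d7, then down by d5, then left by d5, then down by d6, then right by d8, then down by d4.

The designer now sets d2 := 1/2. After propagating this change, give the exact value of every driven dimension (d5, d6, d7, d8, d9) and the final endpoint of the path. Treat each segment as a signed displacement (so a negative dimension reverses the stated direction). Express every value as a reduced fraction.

d5 = 18/5
d6 = 19/20
d7 = 24/5
d8 = 111/10
d9 = 163/40
endpoint = (15/2, -45/8)

Apply edit: d2 := 1/2
  d5 = d4*2 = 18/5
  d6 = d2 + d4/4 = 19/20
  d7 = d3 + d5 = 24/5
  d8 = d5 - d2 + 8 = 111/10
  d9 = d6/2 + d4*2 = 163/40
Walk from origin (0, 0):
  seg 1: down by d9 = 163/40 → (0, -163/40)
  seg 2: up by d7 = 24/5 → (0, 29/40)
  seg 3: down by d5 = 18/5 → (0, -23/8)
  seg 4: left by d5 = 18/5 → (-18/5, -23/8)
  seg 5: down by d6 = 19/20 → (-18/5, -153/40)
  seg 6: right by d8 = 111/10 → (15/2, -153/40)
  seg 7: down by d4 = 9/5 → (15/2, -45/8)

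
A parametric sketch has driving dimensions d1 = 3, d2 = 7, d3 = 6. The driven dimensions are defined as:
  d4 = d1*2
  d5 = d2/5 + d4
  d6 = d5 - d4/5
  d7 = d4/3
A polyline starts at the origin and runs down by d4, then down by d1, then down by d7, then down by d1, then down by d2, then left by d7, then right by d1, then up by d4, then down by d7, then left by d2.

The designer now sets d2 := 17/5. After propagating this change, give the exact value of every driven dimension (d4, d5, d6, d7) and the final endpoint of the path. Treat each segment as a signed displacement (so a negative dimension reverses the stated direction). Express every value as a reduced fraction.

d4 = 6
d5 = 167/25
d6 = 137/25
d7 = 2
endpoint = (-12/5, -67/5)

Apply edit: d2 := 17/5
  d4 = d1*2 = 6
  d5 = d2/5 + d4 = 167/25
  d6 = d5 - d4/5 = 137/25
  d7 = d4/3 = 2
Walk from origin (0, 0):
  seg 1: down by d4 = 6 → (0, -6)
  seg 2: down by d1 = 3 → (0, -9)
  seg 3: down by d7 = 2 → (0, -11)
  seg 4: down by d1 = 3 → (0, -14)
  seg 5: down by d2 = 17/5 → (0, -87/5)
  seg 6: left by d7 = 2 → (-2, -87/5)
  seg 7: right by d1 = 3 → (1, -87/5)
  seg 8: up by d4 = 6 → (1, -57/5)
  seg 9: down by d7 = 2 → (1, -67/5)
  seg 10: left by d2 = 17/5 → (-12/5, -67/5)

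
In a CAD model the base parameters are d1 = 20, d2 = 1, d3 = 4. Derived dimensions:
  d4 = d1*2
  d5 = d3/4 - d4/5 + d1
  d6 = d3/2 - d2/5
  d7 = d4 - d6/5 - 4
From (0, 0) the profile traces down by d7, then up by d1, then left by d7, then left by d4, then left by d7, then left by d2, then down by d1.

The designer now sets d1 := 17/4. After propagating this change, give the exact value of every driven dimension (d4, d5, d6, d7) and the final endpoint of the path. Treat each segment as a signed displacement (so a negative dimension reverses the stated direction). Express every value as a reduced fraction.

d4 = 17/2
d5 = 71/20
d6 = 9/5
d7 = 207/50
endpoint = (-889/50, -207/50)

Apply edit: d1 := 17/4
  d4 = d1*2 = 17/2
  d5 = d3/4 - d4/5 + d1 = 71/20
  d6 = d3/2 - d2/5 = 9/5
  d7 = d4 - d6/5 - 4 = 207/50
Walk from origin (0, 0):
  seg 1: down by d7 = 207/50 → (0, -207/50)
  seg 2: up by d1 = 17/4 → (0, 11/100)
  seg 3: left by d7 = 207/50 → (-207/50, 11/100)
  seg 4: left by d4 = 17/2 → (-316/25, 11/100)
  seg 5: left by d7 = 207/50 → (-839/50, 11/100)
  seg 6: left by d2 = 1 → (-889/50, 11/100)
  seg 7: down by d1 = 17/4 → (-889/50, -207/50)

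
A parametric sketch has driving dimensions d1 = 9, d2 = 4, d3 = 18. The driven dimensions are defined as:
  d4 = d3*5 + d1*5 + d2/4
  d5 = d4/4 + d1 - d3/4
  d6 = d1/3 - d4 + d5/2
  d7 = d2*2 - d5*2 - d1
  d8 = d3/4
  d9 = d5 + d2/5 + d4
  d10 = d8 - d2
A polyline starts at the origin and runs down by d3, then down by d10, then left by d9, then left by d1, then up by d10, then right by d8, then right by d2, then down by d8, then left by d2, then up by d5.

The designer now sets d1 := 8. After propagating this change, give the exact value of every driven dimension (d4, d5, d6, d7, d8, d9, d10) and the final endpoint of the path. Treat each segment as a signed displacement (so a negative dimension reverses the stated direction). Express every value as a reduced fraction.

d4 = 131
d5 = 145/4
d6 = -2645/24
d7 = -145/2
d8 = 9/2
d9 = 3361/20
d10 = 1/2
endpoint = (-3431/20, 55/4)

Apply edit: d1 := 8
  d4 = d3*5 + d1*5 + d2/4 = 131
  d5 = d4/4 + d1 - d3/4 = 145/4
  d6 = d1/3 - d4 + d5/2 = -2645/24
  d7 = d2*2 - d5*2 - d1 = -145/2
  d8 = d3/4 = 9/2
  d9 = d5 + d2/5 + d4 = 3361/20
  d10 = d8 - d2 = 1/2
Walk from origin (0, 0):
  seg 1: down by d3 = 18 → (0, -18)
  seg 2: down by d10 = 1/2 → (0, -37/2)
  seg 3: left by d9 = 3361/20 → (-3361/20, -37/2)
  seg 4: left by d1 = 8 → (-3521/20, -37/2)
  seg 5: up by d10 = 1/2 → (-3521/20, -18)
  seg 6: right by d8 = 9/2 → (-3431/20, -18)
  seg 7: right by d2 = 4 → (-3351/20, -18)
  seg 8: down by d8 = 9/2 → (-3351/20, -45/2)
  seg 9: left by d2 = 4 → (-3431/20, -45/2)
  seg 10: up by d5 = 145/4 → (-3431/20, 55/4)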